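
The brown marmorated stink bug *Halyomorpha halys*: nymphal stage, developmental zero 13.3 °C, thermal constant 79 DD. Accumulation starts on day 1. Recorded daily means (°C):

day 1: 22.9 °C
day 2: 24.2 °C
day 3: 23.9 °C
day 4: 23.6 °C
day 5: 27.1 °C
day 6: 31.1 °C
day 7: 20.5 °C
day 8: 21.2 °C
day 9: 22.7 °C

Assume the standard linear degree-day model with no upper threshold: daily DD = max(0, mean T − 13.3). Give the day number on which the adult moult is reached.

Daily DD above 13.3 °C: 9.6, 10.9, 10.6, 10.3, 13.8, 17.8, 7.2, 7.9, 9.4.
Cumulative: 9.6, 20.5, 31.1, 41.4, 55.2, 73.0, 80.2, 88.1, 97.5.
The total first reaches 79 DD on day 7.

day 7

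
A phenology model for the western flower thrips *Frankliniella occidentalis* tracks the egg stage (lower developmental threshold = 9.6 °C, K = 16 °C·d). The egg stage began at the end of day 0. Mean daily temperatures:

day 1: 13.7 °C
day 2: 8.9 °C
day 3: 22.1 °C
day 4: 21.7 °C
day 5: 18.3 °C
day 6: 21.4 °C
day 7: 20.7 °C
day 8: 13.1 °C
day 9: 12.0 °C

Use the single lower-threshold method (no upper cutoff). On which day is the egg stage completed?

day 3

Daily DD above 9.6 °C: 4.1, 0.0, 12.5, 12.1, 8.7, 11.8, 11.1, 3.5, 2.4.
Cumulative: 4.1, 4.1, 16.6, 28.7, 37.4, 49.2, 60.3, 63.8, 66.2.
The total first reaches 16 DD on day 3.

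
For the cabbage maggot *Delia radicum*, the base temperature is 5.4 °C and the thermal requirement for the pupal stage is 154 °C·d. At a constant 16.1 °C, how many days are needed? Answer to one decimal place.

14.4 days

Daily accumulation = 16.1 − 5.4 = 10.7 DD/day.
Duration = 154 / 10.7 = 14.393 ≈ 14.4 days.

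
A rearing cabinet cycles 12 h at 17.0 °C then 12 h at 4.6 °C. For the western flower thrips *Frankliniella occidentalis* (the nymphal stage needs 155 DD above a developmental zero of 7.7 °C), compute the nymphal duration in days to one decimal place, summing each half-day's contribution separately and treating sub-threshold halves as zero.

Day half: max(0, 17.0 − 7.7) × 0.5 = 9.3 × 0.5 = 4.65 DD.
Night half: max(0, 4.6 − 7.7) × 0.5 = 0.0 × 0.5 = 0.00 DD.
Per 24 h: 4.65 DD/day.
Duration = 155 / 4.65 = 33.333 ≈ 33.3 days.

33.3 days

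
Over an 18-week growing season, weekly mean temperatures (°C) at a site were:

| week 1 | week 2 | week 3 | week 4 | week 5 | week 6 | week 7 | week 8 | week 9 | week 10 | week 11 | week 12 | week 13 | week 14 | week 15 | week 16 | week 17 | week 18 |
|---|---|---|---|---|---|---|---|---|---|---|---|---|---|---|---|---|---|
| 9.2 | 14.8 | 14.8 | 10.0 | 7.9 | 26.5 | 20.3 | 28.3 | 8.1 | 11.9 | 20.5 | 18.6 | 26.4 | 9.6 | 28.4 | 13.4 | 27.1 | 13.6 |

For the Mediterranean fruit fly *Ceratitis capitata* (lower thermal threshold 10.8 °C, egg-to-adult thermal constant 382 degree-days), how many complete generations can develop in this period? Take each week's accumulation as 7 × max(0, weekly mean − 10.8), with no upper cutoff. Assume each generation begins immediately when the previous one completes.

Weekly DD (7 × max(0, T̄ − 10.8)): 0.0, 28.0, 28.0, 0.0, 0.0, 109.9, 66.5, 122.5, 0.0, 7.7, 67.9, 54.6, 109.2, 0.0, 123.2, 18.2, 114.1, 19.6.
Season total = 869.4 DD.
Complete generations = ⌊869.4 / 382⌋ = 2.

2 generations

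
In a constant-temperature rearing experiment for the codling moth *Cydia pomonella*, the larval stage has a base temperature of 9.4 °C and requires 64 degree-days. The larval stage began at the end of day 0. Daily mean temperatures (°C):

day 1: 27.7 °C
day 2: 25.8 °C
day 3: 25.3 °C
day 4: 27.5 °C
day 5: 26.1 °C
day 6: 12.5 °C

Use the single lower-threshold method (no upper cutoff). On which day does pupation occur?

Daily DD above 9.4 °C: 18.3, 16.4, 15.9, 18.1, 16.7, 3.1.
Cumulative: 18.3, 34.7, 50.6, 68.7, 85.4, 88.5.
The total first reaches 64 DD on day 4.

day 4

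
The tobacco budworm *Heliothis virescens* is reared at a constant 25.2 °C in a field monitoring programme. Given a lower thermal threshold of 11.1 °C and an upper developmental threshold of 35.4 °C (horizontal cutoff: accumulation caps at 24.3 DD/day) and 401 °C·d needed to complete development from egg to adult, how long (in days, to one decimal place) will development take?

28.4 days

Daily accumulation = 25.2 − 11.1 = 14.1 DD/day.
Duration = 401 / 14.1 = 28.440 ≈ 28.4 days.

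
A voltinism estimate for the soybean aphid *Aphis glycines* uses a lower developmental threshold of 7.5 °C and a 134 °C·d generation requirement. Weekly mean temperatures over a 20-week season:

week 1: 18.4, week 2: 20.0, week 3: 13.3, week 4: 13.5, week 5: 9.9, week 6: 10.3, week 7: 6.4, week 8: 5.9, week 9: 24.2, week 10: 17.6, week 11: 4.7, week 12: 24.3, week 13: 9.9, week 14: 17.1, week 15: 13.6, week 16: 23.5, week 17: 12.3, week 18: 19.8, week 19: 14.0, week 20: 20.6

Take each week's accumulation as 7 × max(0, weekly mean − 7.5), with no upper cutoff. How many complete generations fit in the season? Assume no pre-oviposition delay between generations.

8 generations

Weekly DD (7 × max(0, T̄ − 7.5)): 76.3, 87.5, 40.6, 42.0, 16.8, 19.6, 0.0, 0.0, 116.9, 70.7, 0.0, 117.6, 16.8, 67.2, 42.7, 112.0, 33.6, 86.1, 45.5, 91.7.
Season total = 1083.6 DD.
Complete generations = ⌊1083.6 / 134⌋ = 8.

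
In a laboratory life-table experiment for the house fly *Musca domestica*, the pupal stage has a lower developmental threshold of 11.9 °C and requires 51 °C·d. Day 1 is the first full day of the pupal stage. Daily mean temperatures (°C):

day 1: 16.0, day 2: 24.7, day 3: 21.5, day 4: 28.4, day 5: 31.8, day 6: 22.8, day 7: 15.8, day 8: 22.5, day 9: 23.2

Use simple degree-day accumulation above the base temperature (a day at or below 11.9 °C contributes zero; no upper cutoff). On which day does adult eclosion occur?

Daily DD above 11.9 °C: 4.1, 12.8, 9.6, 16.5, 19.9, 10.9, 3.9, 10.6, 11.3.
Cumulative: 4.1, 16.9, 26.5, 43.0, 62.9, 73.8, 77.7, 88.3, 99.6.
The total first reaches 51 DD on day 5.

day 5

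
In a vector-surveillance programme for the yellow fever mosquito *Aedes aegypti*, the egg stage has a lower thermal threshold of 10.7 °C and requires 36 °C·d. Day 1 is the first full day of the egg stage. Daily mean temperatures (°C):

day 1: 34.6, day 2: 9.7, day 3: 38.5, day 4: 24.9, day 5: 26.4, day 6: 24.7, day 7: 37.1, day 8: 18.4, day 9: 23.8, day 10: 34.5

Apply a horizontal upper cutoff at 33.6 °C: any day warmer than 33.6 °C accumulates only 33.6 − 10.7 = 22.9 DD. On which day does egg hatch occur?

Daily DD above 10.7 °C (capped at 22.9): 22.9, 0.0, 22.9, 14.2, 15.7, 14.0, 22.9, 7.7, 13.1, 22.9.
Cumulative: 22.9, 22.9, 45.8, 60.0, 75.7, 89.7, 112.6, 120.3, 133.4, 156.3.
The total first reaches 36 DD on day 3.

day 3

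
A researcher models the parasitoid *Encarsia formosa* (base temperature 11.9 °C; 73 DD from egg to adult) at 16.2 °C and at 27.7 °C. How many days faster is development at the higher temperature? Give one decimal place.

At 16.2 °C: 73 / (16.2 − 11.9) = 73 / 4.3 = 16.977 d.
At 27.7 °C: 73 / (27.7 − 11.9) = 73 / 15.8 = 4.620 d.
Difference = |16.977 − 4.620| = 12.356 ≈ 12.4 days.

12.4 days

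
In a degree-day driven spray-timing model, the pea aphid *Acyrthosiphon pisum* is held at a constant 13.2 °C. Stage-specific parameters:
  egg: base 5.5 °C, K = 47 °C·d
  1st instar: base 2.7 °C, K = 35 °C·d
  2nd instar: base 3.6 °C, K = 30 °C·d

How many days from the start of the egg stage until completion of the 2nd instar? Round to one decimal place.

egg: 47 / (13.2 − 5.5) = 47 / 7.7 = 6.104 d.
1st instar: 35 / (13.2 − 2.7) = 35 / 10.5 = 3.333 d.
2nd instar: 30 / (13.2 − 3.6) = 30 / 9.6 = 3.125 d.
Sum = 12.562 ≈ 12.6 days.

12.6 days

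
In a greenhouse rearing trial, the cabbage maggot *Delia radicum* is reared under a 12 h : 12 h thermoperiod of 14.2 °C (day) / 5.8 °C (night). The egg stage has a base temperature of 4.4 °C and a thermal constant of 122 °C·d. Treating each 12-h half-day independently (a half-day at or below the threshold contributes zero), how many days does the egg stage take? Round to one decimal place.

21.8 days

Day half: max(0, 14.2 − 4.4) × 0.5 = 9.8 × 0.5 = 4.90 DD.
Night half: max(0, 5.8 − 4.4) × 0.5 = 1.4 × 0.5 = 0.70 DD.
Per 24 h: 5.60 DD/day.
Duration = 122 / 5.60 = 21.786 ≈ 21.8 days.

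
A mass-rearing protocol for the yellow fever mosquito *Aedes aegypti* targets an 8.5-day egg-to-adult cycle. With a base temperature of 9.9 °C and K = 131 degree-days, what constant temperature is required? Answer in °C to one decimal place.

25.3 °C

Required daily accumulation = 131 / 8.5 = 15.412 DD/day.
T = T_base + 15.412 = 9.9 + 15.412 = 25.312 ≈ 25.3 °C.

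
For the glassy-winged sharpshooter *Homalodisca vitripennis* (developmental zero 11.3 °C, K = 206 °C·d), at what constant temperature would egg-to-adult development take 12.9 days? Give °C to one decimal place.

27.3 °C

Required daily accumulation = 206 / 12.9 = 15.969 DD/day.
T = T_base + 15.969 = 11.3 + 15.969 = 27.269 ≈ 27.3 °C.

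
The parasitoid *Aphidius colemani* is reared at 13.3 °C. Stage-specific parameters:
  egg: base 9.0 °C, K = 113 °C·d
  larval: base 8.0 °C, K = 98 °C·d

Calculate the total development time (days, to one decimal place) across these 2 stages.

44.8 days

egg: 113 / (13.3 − 9.0) = 113 / 4.3 = 26.279 d.
larval: 98 / (13.3 − 8.0) = 98 / 5.3 = 18.491 d.
Sum = 44.770 ≈ 44.8 days.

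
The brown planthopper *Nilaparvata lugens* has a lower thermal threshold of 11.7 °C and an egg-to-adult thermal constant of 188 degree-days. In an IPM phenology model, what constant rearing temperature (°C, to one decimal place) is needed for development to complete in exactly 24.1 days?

Required daily accumulation = 188 / 24.1 = 7.801 DD/day.
T = T_base + 7.801 = 11.7 + 7.801 = 19.501 ≈ 19.5 °C.

19.5 °C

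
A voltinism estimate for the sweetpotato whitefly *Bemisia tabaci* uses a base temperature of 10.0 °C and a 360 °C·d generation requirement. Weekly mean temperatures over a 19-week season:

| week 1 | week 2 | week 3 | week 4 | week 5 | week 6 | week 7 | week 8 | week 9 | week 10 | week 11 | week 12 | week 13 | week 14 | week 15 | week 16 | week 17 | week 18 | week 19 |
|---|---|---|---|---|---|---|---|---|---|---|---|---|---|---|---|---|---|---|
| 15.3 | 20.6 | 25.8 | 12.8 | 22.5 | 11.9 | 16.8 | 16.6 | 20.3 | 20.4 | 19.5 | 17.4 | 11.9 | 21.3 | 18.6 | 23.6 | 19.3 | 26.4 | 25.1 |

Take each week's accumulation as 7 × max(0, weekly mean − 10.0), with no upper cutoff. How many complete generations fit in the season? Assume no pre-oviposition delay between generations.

Weekly DD (7 × max(0, T̄ − 10.0)): 37.1, 74.2, 110.6, 19.6, 87.5, 13.3, 47.6, 46.2, 72.1, 72.8, 66.5, 51.8, 13.3, 79.1, 60.2, 95.2, 65.1, 114.8, 105.7.
Season total = 1232.7 DD.
Complete generations = ⌊1232.7 / 360⌋ = 3.

3 generations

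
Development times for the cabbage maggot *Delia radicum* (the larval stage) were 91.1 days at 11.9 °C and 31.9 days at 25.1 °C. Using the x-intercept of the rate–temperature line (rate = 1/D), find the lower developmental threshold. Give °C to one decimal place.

4.8 °C

Linear rate model ⇒ the product D·(T − T_b) is constant across temperatures.
91.1·(11.9 − T_b) = 31.9·(25.1 − T_b)
T_b = (91.1·11.9 − 31.9·25.1) / (91.1 − 31.9) = 283.40 / 59.2 = 4.787 °C ≈ 4.8 °C.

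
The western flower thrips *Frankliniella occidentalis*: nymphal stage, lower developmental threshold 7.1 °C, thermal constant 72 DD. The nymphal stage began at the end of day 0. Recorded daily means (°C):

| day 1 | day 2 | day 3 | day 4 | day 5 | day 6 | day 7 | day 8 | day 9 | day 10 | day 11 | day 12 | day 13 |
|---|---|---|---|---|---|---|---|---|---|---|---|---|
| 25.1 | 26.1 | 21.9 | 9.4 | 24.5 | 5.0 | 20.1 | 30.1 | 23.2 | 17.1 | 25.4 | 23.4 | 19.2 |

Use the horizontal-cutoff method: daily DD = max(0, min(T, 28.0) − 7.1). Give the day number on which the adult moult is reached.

day 7

Daily DD above 7.1 °C (capped at 20.9): 18.0, 19.0, 14.8, 2.3, 17.4, 0.0, 13.0, 20.9, 16.1, 10.0, 18.3, 16.3, 12.1.
Cumulative: 18.0, 37.0, 51.8, 54.1, 71.5, 71.5, 84.5, 105.4, 121.5, 131.5, 149.8, 166.1, 178.2.
The total first reaches 72 DD on day 7.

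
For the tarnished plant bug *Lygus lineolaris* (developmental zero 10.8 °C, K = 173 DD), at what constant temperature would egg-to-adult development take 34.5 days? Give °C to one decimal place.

Required daily accumulation = 173 / 34.5 = 5.014 DD/day.
T = T_base + 5.014 = 10.8 + 5.014 = 15.814 ≈ 15.8 °C.

15.8 °C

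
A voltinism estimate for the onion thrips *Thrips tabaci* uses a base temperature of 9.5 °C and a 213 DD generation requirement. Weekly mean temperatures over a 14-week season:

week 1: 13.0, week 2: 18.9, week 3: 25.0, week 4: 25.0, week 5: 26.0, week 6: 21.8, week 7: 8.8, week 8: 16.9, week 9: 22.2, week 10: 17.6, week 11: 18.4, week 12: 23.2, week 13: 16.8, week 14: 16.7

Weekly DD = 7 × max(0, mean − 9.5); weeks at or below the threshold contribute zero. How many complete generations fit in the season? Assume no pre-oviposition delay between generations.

4 generations

Weekly DD (7 × max(0, T̄ − 9.5)): 24.5, 65.8, 108.5, 108.5, 115.5, 86.1, 0.0, 51.8, 88.9, 56.7, 62.3, 95.9, 51.1, 50.4.
Season total = 966.0 DD.
Complete generations = ⌊966.0 / 213⌋ = 4.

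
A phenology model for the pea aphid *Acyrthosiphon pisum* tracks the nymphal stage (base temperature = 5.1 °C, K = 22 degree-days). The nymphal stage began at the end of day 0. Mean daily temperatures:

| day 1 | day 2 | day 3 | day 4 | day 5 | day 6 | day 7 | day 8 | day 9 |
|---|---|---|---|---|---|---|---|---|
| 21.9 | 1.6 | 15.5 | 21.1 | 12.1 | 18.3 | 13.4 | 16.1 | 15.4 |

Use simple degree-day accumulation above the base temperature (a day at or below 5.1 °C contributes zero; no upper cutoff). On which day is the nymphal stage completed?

day 3

Daily DD above 5.1 °C: 16.8, 0.0, 10.4, 16.0, 7.0, 13.2, 8.3, 11.0, 10.3.
Cumulative: 16.8, 16.8, 27.2, 43.2, 50.2, 63.4, 71.7, 82.7, 93.0.
The total first reaches 22 DD on day 3.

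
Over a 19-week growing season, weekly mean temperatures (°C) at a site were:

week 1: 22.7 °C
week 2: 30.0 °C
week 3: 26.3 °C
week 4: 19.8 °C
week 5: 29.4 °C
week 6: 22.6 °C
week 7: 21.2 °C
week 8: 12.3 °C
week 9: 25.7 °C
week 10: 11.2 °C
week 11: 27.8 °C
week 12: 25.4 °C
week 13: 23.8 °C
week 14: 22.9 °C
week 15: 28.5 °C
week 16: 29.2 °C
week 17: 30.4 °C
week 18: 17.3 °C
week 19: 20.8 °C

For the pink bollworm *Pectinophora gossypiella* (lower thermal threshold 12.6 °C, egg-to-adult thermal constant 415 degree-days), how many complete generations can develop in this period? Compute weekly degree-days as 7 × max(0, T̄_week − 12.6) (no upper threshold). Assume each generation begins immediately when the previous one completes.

Weekly DD (7 × max(0, T̄ − 12.6)): 70.7, 121.8, 95.9, 50.4, 117.6, 70.0, 60.2, 0.0, 91.7, 0.0, 106.4, 89.6, 78.4, 72.1, 111.3, 116.2, 124.6, 32.9, 57.4.
Season total = 1467.2 DD.
Complete generations = ⌊1467.2 / 415⌋ = 3.

3 generations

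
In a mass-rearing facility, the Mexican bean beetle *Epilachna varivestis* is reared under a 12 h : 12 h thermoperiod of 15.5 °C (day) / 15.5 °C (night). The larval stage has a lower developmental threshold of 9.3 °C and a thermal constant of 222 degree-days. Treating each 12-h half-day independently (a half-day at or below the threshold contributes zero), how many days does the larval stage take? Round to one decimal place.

Day half: max(0, 15.5 − 9.3) × 0.5 = 6.2 × 0.5 = 3.10 DD.
Night half: max(0, 15.5 − 9.3) × 0.5 = 6.2 × 0.5 = 3.10 DD.
Per 24 h: 6.20 DD/day.
Duration = 222 / 6.20 = 35.806 ≈ 35.8 days.

35.8 days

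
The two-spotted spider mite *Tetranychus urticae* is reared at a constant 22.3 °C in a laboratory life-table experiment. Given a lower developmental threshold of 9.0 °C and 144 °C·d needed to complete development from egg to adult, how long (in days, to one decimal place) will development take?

10.8 days

Daily accumulation = 22.3 − 9.0 = 13.3 DD/day.
Duration = 144 / 13.3 = 10.827 ≈ 10.8 days.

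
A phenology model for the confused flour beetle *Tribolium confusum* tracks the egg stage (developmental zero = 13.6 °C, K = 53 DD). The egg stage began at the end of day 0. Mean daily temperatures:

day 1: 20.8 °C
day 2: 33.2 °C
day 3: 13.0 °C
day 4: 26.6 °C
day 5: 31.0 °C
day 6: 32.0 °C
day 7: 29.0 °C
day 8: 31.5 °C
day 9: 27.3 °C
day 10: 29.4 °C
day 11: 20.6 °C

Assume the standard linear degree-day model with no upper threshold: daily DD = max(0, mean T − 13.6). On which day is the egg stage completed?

day 5

Daily DD above 13.6 °C: 7.2, 19.6, 0.0, 13.0, 17.4, 18.4, 15.4, 17.9, 13.7, 15.8, 7.0.
Cumulative: 7.2, 26.8, 26.8, 39.8, 57.2, 75.6, 91.0, 108.9, 122.6, 138.4, 145.4.
The total first reaches 53 DD on day 5.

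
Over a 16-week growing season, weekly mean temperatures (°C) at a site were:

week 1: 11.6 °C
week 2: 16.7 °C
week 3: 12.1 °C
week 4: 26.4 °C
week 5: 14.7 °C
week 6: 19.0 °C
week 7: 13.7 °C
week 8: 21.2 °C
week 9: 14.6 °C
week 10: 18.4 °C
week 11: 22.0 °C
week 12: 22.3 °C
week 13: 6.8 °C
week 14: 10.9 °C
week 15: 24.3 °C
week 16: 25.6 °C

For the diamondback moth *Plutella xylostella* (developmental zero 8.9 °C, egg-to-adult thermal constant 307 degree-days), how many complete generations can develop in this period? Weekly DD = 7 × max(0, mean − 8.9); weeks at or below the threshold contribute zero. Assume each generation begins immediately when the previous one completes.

3 generations

Weekly DD (7 × max(0, T̄ − 8.9)): 18.9, 54.6, 22.4, 122.5, 40.6, 70.7, 33.6, 86.1, 39.9, 66.5, 91.7, 93.8, 0.0, 14.0, 107.8, 116.9.
Season total = 980.0 DD.
Complete generations = ⌊980.0 / 307⌋ = 3.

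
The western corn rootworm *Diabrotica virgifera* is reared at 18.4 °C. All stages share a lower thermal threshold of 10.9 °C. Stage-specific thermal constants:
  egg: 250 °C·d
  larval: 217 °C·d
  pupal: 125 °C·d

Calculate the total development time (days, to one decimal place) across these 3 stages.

78.9 days

Daily accumulation at 18.4 °C = 18.4 − 10.9 = 7.5 DD/day.
Total K = 250 + 217 + 125 = 592 DD.
Total duration = 592 / 7.5 = 78.933 ≈ 78.9 days.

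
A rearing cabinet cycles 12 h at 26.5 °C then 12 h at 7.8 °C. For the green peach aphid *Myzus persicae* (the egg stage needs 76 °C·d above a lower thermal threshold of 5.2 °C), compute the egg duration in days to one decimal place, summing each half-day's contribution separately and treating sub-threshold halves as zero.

Day half: max(0, 26.5 − 5.2) × 0.5 = 21.3 × 0.5 = 10.65 DD.
Night half: max(0, 7.8 − 5.2) × 0.5 = 2.6 × 0.5 = 1.30 DD.
Per 24 h: 11.95 DD/day.
Duration = 76 / 11.95 = 6.360 ≈ 6.4 days.

6.4 days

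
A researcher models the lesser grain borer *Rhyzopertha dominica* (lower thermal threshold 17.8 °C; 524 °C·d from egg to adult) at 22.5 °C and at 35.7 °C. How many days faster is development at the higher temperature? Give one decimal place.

82.2 days

At 22.5 °C: 524 / (22.5 − 17.8) = 524 / 4.7 = 111.489 d.
At 35.7 °C: 524 / (35.7 − 17.8) = 524 / 17.9 = 29.274 d.
Difference = |111.489 − 29.274| = 82.216 ≈ 82.2 days.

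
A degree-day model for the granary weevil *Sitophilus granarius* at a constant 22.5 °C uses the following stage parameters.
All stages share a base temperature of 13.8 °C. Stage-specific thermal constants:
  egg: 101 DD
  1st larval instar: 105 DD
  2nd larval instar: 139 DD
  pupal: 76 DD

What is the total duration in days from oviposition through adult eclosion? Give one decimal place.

48.4 days

Daily accumulation at 22.5 °C = 22.5 − 13.8 = 8.7 DD/day.
Total K = 101 + 105 + 139 + 76 = 421 DD.
Total duration = 421 / 8.7 = 48.391 ≈ 48.4 days.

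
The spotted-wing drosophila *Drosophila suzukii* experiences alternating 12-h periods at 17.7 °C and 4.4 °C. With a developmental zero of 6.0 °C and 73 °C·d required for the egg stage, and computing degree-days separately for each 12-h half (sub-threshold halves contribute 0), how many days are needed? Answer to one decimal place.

12.5 days

Day half: max(0, 17.7 − 6.0) × 0.5 = 11.7 × 0.5 = 5.85 DD.
Night half: max(0, 4.4 − 6.0) × 0.5 = 0.0 × 0.5 = 0.00 DD.
Per 24 h: 5.85 DD/day.
Duration = 73 / 5.85 = 12.479 ≈ 12.5 days.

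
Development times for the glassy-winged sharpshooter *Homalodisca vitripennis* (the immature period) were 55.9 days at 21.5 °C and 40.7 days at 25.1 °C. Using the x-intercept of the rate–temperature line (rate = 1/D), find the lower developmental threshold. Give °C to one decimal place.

Under the model K = D·(T − T_b), so D₁·(T₁ − T_b) = D₂·(T₂ − T_b).
55.9·(21.5 − T_b) = 40.7·(25.1 − T_b)
T_b = (55.9·21.5 − 40.7·25.1) / (55.9 − 40.7) = 180.28 / 15.2 = 11.861 °C ≈ 11.9 °C.

11.9 °C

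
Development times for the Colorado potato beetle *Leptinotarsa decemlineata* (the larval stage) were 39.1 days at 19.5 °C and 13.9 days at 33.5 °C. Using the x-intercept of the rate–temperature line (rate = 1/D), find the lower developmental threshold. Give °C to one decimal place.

11.8 °C

Under the model K = D·(T − T_b), so D₁·(T₁ − T_b) = D₂·(T₂ − T_b).
39.1·(19.5 − T_b) = 13.9·(33.5 − T_b)
T_b = (39.1·19.5 − 13.9·33.5) / (39.1 − 13.9) = 296.80 / 25.2 = 11.778 °C ≈ 11.8 °C.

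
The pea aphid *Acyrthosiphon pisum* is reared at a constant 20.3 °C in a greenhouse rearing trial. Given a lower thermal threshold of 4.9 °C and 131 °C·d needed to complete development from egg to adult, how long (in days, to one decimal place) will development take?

Daily accumulation = 20.3 − 4.9 = 15.4 DD/day.
Duration = 131 / 15.4 = 8.506 ≈ 8.5 days.

8.5 days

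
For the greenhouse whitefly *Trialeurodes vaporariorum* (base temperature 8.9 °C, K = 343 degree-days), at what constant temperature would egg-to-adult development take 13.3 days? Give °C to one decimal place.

Required daily accumulation = 343 / 13.3 = 25.789 DD/day.
T = T_base + 25.789 = 8.9 + 25.789 = 34.689 ≈ 34.7 °C.

34.7 °C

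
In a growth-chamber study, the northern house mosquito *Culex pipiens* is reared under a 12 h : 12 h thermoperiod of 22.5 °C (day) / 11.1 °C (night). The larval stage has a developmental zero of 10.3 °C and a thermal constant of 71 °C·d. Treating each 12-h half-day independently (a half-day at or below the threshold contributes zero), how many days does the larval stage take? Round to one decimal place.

Day half: max(0, 22.5 − 10.3) × 0.5 = 12.2 × 0.5 = 6.10 DD.
Night half: max(0, 11.1 − 10.3) × 0.5 = 0.8 × 0.5 = 0.40 DD.
Per 24 h: 6.50 DD/day.
Duration = 71 / 6.50 = 10.923 ≈ 10.9 days.

10.9 days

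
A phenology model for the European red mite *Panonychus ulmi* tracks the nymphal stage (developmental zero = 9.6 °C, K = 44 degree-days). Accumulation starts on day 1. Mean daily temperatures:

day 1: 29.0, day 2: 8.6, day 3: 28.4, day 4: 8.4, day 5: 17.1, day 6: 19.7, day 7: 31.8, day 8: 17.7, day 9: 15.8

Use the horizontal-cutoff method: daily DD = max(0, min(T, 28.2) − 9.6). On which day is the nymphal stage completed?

day 5

Daily DD above 9.6 °C (capped at 18.6): 18.6, 0.0, 18.6, 0.0, 7.5, 10.1, 18.6, 8.1, 6.2.
Cumulative: 18.6, 18.6, 37.2, 37.2, 44.7, 54.8, 73.4, 81.5, 87.7.
The total first reaches 44 DD on day 5.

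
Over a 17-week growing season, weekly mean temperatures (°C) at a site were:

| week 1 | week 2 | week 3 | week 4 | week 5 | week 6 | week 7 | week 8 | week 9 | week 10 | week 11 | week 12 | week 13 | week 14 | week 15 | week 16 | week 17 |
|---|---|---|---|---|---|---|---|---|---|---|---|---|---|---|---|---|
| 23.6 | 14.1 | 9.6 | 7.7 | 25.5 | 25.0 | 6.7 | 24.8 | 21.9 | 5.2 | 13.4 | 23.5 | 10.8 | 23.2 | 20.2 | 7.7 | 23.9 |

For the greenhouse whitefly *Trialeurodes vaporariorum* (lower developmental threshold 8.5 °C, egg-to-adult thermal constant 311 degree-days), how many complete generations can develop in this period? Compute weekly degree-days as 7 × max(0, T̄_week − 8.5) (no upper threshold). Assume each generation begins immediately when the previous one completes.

3 generations

Weekly DD (7 × max(0, T̄ − 8.5)): 105.7, 39.2, 7.7, 0.0, 119.0, 115.5, 0.0, 114.1, 93.8, 0.0, 34.3, 105.0, 16.1, 102.9, 81.9, 0.0, 107.8.
Season total = 1043.0 DD.
Complete generations = ⌊1043.0 / 311⌋ = 3.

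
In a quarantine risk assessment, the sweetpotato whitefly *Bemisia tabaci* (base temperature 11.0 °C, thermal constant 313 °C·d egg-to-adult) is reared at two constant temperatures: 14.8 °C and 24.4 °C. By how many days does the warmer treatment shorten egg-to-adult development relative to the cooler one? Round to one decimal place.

At 14.8 °C: 313 / (14.8 − 11.0) = 313 / 3.8 = 82.368 d.
At 24.4 °C: 313 / (24.4 − 11.0) = 313 / 13.4 = 23.358 d.
Difference = |82.368 − 23.358| = 59.010 ≈ 59.0 days.

59.0 days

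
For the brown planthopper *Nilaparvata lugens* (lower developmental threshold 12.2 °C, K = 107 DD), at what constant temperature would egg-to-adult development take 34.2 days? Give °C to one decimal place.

15.3 °C

Required daily accumulation = 107 / 34.2 = 3.129 DD/day.
T = T_base + 3.129 = 12.2 + 3.129 = 15.329 ≈ 15.3 °C.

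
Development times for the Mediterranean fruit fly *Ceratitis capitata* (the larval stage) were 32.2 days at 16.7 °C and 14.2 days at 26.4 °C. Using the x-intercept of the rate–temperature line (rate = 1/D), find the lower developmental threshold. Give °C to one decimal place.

9.0 °C

Under the model K = D·(T − T_b), so D₁·(T₁ − T_b) = D₂·(T₂ − T_b).
32.2·(16.7 − T_b) = 14.2·(26.4 − T_b)
T_b = (32.2·16.7 − 14.2·26.4) / (32.2 − 14.2) = 162.86 / 18.0 = 9.048 °C ≈ 9.0 °C.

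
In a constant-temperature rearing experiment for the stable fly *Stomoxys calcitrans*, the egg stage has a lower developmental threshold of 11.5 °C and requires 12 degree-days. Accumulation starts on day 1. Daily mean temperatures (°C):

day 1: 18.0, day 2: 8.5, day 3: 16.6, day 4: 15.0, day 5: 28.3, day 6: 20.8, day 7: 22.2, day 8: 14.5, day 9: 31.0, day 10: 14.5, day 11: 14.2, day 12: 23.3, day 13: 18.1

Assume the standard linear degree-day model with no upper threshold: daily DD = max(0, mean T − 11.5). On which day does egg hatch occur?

Daily DD above 11.5 °C: 6.5, 0.0, 5.1, 3.5, 16.8, 9.3, 10.7, 3.0, 19.5, 3.0, 2.7, 11.8, 6.6.
Cumulative: 6.5, 6.5, 11.6, 15.1, 31.9, 41.2, 51.9, 54.9, 74.4, 77.4, 80.1, 91.9, 98.5.
The total first reaches 12 DD on day 4.

day 4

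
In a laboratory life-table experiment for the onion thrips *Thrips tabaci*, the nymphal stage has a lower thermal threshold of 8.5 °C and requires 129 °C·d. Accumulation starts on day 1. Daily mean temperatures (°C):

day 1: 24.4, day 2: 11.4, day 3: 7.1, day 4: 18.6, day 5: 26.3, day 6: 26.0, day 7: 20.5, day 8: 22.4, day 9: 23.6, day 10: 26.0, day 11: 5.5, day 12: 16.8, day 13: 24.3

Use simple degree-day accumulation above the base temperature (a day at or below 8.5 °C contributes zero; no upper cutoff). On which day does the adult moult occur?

Daily DD above 8.5 °C: 15.9, 2.9, 0.0, 10.1, 17.8, 17.5, 12.0, 13.9, 15.1, 17.5, 0.0, 8.3, 15.8.
Cumulative: 15.9, 18.8, 18.8, 28.9, 46.7, 64.2, 76.2, 90.1, 105.2, 122.7, 122.7, 131.0, 146.8.
The total first reaches 129 DD on day 12.

day 12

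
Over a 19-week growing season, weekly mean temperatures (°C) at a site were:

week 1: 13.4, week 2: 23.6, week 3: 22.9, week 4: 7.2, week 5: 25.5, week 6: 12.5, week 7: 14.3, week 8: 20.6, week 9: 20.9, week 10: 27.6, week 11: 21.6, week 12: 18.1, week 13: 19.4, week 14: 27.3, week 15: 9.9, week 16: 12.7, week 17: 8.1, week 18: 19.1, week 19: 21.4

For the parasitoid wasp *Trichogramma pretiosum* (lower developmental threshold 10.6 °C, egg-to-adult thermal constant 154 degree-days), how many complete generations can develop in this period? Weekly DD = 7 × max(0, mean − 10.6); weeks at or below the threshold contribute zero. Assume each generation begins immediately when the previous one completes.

6 generations

Weekly DD (7 × max(0, T̄ − 10.6)): 19.6, 91.0, 86.1, 0.0, 104.3, 13.3, 25.9, 70.0, 72.1, 119.0, 77.0, 52.5, 61.6, 116.9, 0.0, 14.7, 0.0, 59.5, 75.6.
Season total = 1059.1 DD.
Complete generations = ⌊1059.1 / 154⌋ = 6.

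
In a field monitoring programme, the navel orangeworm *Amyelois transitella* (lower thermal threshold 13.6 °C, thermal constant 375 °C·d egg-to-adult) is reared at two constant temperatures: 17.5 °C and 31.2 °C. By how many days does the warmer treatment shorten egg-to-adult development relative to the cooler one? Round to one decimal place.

At 17.5 °C: 375 / (17.5 − 13.6) = 375 / 3.9 = 96.154 d.
At 31.2 °C: 375 / (31.2 − 13.6) = 375 / 17.6 = 21.307 d.
Difference = |96.154 − 21.307| = 74.847 ≈ 74.8 days.

74.8 days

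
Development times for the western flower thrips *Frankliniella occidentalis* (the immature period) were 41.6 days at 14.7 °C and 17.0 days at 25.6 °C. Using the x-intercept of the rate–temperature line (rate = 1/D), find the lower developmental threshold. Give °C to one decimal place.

7.2 °C

Linear rate model ⇒ the product D·(T − T_b) is constant across temperatures.
41.6·(14.7 − T_b) = 17.0·(25.6 − T_b)
T_b = (41.6·14.7 − 17.0·25.6) / (41.6 − 17.0) = 176.32 / 24.6 = 7.167 °C ≈ 7.2 °C.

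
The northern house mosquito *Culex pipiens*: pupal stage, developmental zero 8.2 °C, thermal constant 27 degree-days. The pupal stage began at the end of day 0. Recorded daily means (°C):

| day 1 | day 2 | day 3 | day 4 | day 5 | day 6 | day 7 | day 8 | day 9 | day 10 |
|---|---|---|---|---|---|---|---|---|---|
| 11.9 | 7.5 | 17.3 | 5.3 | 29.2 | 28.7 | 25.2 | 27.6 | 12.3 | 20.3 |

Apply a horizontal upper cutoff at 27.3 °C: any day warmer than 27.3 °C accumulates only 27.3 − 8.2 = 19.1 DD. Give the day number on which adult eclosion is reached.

Daily DD above 8.2 °C (capped at 19.1): 3.7, 0.0, 9.1, 0.0, 19.1, 19.1, 17.0, 19.1, 4.1, 12.1.
Cumulative: 3.7, 3.7, 12.8, 12.8, 31.9, 51.0, 68.0, 87.1, 91.2, 103.3.
The total first reaches 27 DD on day 5.

day 5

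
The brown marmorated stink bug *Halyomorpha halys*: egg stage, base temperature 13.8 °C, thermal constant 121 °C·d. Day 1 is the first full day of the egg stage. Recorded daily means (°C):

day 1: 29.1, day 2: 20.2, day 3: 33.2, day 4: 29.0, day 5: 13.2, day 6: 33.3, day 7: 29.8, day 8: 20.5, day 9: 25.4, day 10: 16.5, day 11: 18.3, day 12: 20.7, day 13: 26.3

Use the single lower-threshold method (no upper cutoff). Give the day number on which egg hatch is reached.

Daily DD above 13.8 °C: 15.3, 6.4, 19.4, 15.2, 0.0, 19.5, 16.0, 6.7, 11.6, 2.7, 4.5, 6.9, 12.5.
Cumulative: 15.3, 21.7, 41.1, 56.3, 56.3, 75.8, 91.8, 98.5, 110.1, 112.8, 117.3, 124.2, 136.7.
The total first reaches 121 DD on day 12.

day 12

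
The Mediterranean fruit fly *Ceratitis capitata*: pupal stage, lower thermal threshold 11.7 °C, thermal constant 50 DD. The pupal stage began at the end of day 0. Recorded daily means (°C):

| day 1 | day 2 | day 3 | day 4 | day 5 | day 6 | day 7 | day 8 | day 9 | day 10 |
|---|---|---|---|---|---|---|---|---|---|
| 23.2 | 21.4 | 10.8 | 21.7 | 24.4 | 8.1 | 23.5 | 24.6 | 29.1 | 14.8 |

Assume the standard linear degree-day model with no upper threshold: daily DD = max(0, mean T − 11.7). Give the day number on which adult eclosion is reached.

day 7

Daily DD above 11.7 °C: 11.5, 9.7, 0.0, 10.0, 12.7, 0.0, 11.8, 12.9, 17.4, 3.1.
Cumulative: 11.5, 21.2, 21.2, 31.2, 43.9, 43.9, 55.7, 68.6, 86.0, 89.1.
The total first reaches 50 DD on day 7.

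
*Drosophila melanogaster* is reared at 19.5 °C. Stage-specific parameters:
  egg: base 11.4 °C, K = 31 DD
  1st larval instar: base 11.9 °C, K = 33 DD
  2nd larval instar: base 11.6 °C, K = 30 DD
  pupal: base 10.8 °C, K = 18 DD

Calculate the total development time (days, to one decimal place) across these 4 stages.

egg: 31 / (19.5 − 11.4) = 31 / 8.1 = 3.827 d.
1st larval instar: 33 / (19.5 − 11.9) = 33 / 7.6 = 4.342 d.
2nd larval instar: 30 / (19.5 − 11.6) = 30 / 7.9 = 3.797 d.
pupal: 18 / (19.5 − 10.8) = 18 / 8.7 = 2.069 d.
Sum = 14.036 ≈ 14.0 days.

14.0 days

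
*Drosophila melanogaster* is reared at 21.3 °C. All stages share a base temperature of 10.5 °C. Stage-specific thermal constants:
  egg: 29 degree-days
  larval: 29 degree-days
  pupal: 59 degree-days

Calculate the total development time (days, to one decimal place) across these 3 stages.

10.8 days

Daily accumulation at 21.3 °C = 21.3 − 10.5 = 10.8 DD/day.
Total K = 29 + 29 + 59 = 117 DD.
Total duration = 117 / 10.8 = 10.833 ≈ 10.8 days.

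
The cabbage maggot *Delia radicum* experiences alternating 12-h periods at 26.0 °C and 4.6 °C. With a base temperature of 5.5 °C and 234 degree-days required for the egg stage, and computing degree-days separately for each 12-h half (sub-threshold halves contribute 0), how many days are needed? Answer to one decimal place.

Day half: max(0, 26.0 − 5.5) × 0.5 = 20.5 × 0.5 = 10.25 DD.
Night half: max(0, 4.6 − 5.5) × 0.5 = 0.0 × 0.5 = 0.00 DD.
Per 24 h: 10.25 DD/day.
Duration = 234 / 10.25 = 22.829 ≈ 22.8 days.

22.8 days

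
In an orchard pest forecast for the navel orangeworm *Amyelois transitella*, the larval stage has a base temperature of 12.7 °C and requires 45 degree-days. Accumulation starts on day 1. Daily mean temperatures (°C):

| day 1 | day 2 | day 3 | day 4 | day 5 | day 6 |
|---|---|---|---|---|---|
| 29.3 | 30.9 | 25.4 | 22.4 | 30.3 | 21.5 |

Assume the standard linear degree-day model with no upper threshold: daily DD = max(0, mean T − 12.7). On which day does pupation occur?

day 3

Daily DD above 12.7 °C: 16.6, 18.2, 12.7, 9.7, 17.6, 8.8.
Cumulative: 16.6, 34.8, 47.5, 57.2, 74.8, 83.6.
The total first reaches 45 DD on day 3.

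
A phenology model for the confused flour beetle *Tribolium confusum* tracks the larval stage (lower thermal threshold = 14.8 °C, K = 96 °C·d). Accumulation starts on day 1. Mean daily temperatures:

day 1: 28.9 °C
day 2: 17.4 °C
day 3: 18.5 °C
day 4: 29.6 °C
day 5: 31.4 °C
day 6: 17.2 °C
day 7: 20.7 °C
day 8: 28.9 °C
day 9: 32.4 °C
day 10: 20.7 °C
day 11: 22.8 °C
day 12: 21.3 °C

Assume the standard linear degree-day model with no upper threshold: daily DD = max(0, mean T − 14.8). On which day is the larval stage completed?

day 10

Daily DD above 14.8 °C: 14.1, 2.6, 3.7, 14.8, 16.6, 2.4, 5.9, 14.1, 17.6, 5.9, 8.0, 6.5.
Cumulative: 14.1, 16.7, 20.4, 35.2, 51.8, 54.2, 60.1, 74.2, 91.8, 97.7, 105.7, 112.2.
The total first reaches 96 DD on day 10.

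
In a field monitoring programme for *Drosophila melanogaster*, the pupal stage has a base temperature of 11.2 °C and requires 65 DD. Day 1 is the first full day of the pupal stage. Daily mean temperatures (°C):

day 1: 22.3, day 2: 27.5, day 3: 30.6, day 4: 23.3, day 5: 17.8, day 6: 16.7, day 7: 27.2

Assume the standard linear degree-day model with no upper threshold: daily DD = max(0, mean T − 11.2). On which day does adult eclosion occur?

Daily DD above 11.2 °C: 11.1, 16.3, 19.4, 12.1, 6.6, 5.5, 16.0.
Cumulative: 11.1, 27.4, 46.8, 58.9, 65.5, 71.0, 87.0.
The total first reaches 65 DD on day 5.

day 5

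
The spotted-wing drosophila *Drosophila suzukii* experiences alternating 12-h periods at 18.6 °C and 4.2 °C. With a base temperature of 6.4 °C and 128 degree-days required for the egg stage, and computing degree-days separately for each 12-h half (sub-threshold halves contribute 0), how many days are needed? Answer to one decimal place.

Day half: max(0, 18.6 − 6.4) × 0.5 = 12.2 × 0.5 = 6.10 DD.
Night half: max(0, 4.2 − 6.4) × 0.5 = 0.0 × 0.5 = 0.00 DD.
Per 24 h: 6.10 DD/day.
Duration = 128 / 6.10 = 20.984 ≈ 21.0 days.

21.0 days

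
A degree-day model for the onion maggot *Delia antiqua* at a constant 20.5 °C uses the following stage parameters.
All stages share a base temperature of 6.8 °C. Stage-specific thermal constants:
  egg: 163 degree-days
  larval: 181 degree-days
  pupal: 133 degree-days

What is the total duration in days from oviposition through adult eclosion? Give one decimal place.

Daily accumulation at 20.5 °C = 20.5 − 6.8 = 13.7 DD/day.
Total K = 163 + 181 + 133 = 477 DD.
Total duration = 477 / 13.7 = 34.818 ≈ 34.8 days.

34.8 days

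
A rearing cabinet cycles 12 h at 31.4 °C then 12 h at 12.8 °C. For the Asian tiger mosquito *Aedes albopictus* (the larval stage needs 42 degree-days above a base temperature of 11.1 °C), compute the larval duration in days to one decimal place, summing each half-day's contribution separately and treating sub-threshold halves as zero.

3.8 days

Day half: max(0, 31.4 − 11.1) × 0.5 = 20.3 × 0.5 = 10.15 DD.
Night half: max(0, 12.8 − 11.1) × 0.5 = 1.7 × 0.5 = 0.85 DD.
Per 24 h: 11.00 DD/day.
Duration = 42 / 11.00 = 3.818 ≈ 3.8 days.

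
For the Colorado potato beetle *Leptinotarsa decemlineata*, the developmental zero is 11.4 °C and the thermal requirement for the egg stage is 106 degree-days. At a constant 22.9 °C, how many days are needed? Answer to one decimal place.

9.2 days

Daily accumulation = 22.9 − 11.4 = 11.5 DD/day.
Duration = 106 / 11.5 = 9.217 ≈ 9.2 days.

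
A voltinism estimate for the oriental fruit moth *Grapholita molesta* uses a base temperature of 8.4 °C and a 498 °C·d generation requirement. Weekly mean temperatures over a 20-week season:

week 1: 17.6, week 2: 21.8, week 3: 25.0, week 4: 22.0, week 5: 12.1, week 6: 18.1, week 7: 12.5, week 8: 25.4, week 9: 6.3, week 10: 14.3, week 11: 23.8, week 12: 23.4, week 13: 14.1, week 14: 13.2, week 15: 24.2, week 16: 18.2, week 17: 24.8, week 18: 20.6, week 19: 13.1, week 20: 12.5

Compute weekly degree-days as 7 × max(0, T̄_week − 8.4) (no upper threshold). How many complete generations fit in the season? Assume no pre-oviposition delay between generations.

2 generations

Weekly DD (7 × max(0, T̄ − 8.4)): 64.4, 93.8, 116.2, 95.2, 25.9, 67.9, 28.7, 119.0, 0.0, 41.3, 107.8, 105.0, 39.9, 33.6, 110.6, 68.6, 114.8, 85.4, 32.9, 28.7.
Season total = 1379.7 DD.
Complete generations = ⌊1379.7 / 498⌋ = 2.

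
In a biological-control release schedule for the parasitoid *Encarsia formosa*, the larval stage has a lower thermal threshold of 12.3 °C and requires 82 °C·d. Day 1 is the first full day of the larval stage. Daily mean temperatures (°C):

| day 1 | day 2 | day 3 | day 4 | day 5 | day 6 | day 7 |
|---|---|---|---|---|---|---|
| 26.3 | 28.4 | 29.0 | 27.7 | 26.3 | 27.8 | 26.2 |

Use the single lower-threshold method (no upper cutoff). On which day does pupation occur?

day 6

Daily DD above 12.3 °C: 14.0, 16.1, 16.7, 15.4, 14.0, 15.5, 13.9.
Cumulative: 14.0, 30.1, 46.8, 62.2, 76.2, 91.7, 105.6.
The total first reaches 82 DD on day 6.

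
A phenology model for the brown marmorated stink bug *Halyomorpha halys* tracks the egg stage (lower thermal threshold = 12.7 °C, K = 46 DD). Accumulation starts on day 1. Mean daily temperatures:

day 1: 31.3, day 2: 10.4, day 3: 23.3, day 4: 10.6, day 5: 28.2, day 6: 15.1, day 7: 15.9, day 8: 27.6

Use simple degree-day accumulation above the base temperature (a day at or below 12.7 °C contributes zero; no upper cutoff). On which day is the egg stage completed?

day 6

Daily DD above 12.7 °C: 18.6, 0.0, 10.6, 0.0, 15.5, 2.4, 3.2, 14.9.
Cumulative: 18.6, 18.6, 29.2, 29.2, 44.7, 47.1, 50.3, 65.2.
The total first reaches 46 DD on day 6.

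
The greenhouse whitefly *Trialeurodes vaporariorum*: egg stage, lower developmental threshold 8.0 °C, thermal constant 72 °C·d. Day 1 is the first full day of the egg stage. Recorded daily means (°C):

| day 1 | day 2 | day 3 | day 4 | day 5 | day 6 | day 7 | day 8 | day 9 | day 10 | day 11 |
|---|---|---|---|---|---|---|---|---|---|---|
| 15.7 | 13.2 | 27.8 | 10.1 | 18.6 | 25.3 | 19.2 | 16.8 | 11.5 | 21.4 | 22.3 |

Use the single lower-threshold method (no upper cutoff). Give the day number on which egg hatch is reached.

Daily DD above 8.0 °C: 7.7, 5.2, 19.8, 2.1, 10.6, 17.3, 11.2, 8.8, 3.5, 13.4, 14.3.
Cumulative: 7.7, 12.9, 32.7, 34.8, 45.4, 62.7, 73.9, 82.7, 86.2, 99.6, 113.9.
The total first reaches 72 DD on day 7.

day 7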